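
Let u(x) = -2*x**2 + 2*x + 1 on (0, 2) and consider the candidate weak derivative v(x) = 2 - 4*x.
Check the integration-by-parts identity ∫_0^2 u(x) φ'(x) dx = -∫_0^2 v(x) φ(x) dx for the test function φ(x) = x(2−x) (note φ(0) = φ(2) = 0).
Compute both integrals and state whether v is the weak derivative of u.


LHS = 8/3, RHS = 8/3. Yes, v = u' weakly.

u(x) = -2*x**2 + 2*x + 1, classical derivative u'(x) = 2 - 4*x.
φ(x) = x(2−x), so φ'(x) = 2 - 2*x.
Note φ(0) = φ(2) = 0, so the boundary term u·φ vanishes.
LHS = ∫_0^2 u(x) φ'(x) dx = ∫_0^2 (4*x^3 - 8*x^2 + 2*x + 2) dx. Term by term:
  ∫_0^2 4*x^3 dx = 16;  ∫_0^2 -8*x^2 dx = -64/3;  ∫_0^2 2*x dx = 4;
  ∫_0^2 2 dx = 4.
Sum: 16 − 64/3 + 4 + 4 = 8/3.
So LHS = 8/3.
∫_0^2 v(x) φ(x) dx = ∫_0^2 (4*x^3 - 10*x^2 + 4*x) dx. Term by term:
  ∫_0^2 4*x^3 dx = 16;  ∫_0^2 -10*x^2 dx = -80/3;  ∫_0^2 4*x dx = 8.
Sum: 16 − 80/3 + 8 = -8/3.
So RHS = -∫_0^2 v(x) φ(x) dx = 8/3.
LHS = RHS, so the identity holds for this test φ.
Moreover u is smooth here and v(x) = u'(x) = 2 - 4*x pointwise, so the identity holds for every test function. Hence v is the weak derivative of u.


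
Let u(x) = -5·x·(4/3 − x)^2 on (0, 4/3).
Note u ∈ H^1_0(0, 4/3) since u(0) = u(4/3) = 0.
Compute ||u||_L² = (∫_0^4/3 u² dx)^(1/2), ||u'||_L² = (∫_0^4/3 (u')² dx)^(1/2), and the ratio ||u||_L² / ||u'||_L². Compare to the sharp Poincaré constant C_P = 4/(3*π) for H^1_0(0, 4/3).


||u||_L² / ||u'||_L² = 2*sqrt(14)/21 < C_P = 4/(3*π).

u(x) = -5·x·(4/3 − x)^2, so u'(x) = -15*x^2 + 80*x/3 - 80/9.
u(x) = -5·x·(4/3 − x)^2 vanishes at x = 0 and x = 4/3, so u ∈ H^1_0(0, 4/3). Differentiate via the product rule and integrate the resulting polynomials term by term.
  ∫_0^4/3 u² dx = ∫_0^4/3 (25*x^6 - 400*x^5/3 + 800*x^4/3 - 6400*x^3/27 + 6400*x^2/81) dx. Term by term:
    ∫_0^4/3 25*x^6 dx = 409600/15309;  ∫_0^4/3 -400*x^5/3 dx = -819200/6561;  ∫_0^4/3 800*x^4/3 dx = 163840/729;
    ∫_0^4/3 -6400*x^3/27 dx = -409600/2187;  ∫_0^4/3 6400*x^2/81 dx = 409600/6561.
  Sum: 409600/15309 − 819200/6561 + 163840/729 − 409600/2187 + 409600/6561 = 81920/45927.
  ∫_0^4/3 (u')² dx = ∫_0^4/3 (225*x^4 - 800*x^3 + 8800*x^2/9 - 12800*x/27 + 6400/81) dx. Term by term:
    ∫_0^4/3 225*x^4 dx = 5120/27;  ∫_0^4/3 -800*x^3 dx = -51200/81;  ∫_0^4/3 8800*x^2/9 dx = 563200/729;
    ∫_0^4/3 -12800*x/27 dx = -102400/243;  ∫_0^4/3 6400/81 dx = 25600/243.
  Sum: 5120/27 − 51200/81 + 563200/729 − 102400/243 + 25600/243 = 10240/729.
∫_0^4/3 u² dx = 81920/45927, so ||u||_L² = 128*sqrt(35)/567.
∫_0^4/3 (u')² dx = 10240/729, so ||u'||_L² = 32*sqrt(10)/27.
Ratio ||u||_L² / ||u'||_L² = 2*sqrt(14)/21.
Sharp Poincaré constant on H^1_0(0, 4/3) is C_P = L/π = 4/(3*π), achieved by sin(3*π/4·x).
A polynomial bump cannot attain the sharp Poincaré constant (only the first sine eigenfunction does), so the ratio is strictly less than C_P, consistent with ||u||_L² ≤ C_P ||u'||_L².


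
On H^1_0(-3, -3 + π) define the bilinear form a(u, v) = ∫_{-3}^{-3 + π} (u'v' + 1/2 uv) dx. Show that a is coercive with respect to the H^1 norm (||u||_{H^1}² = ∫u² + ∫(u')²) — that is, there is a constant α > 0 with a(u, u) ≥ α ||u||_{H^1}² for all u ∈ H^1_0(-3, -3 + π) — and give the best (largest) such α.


α = 3/4

Coercivity of a(·,·) on H^1_0(-3, -3 + π) means a(u, u) ≥ α ||u||_{H^1}² for every u ∈ H^1_0.
The interval has length L = π, and Poincaré/coercivity depend only on L. Here a(u, u) = ∫(u')² + (1/2)·∫u².
Here 0 < c = 1/2 < 1. The condition a(u,u) ≥ α||u||_{H^1}² reads (1−α)∫(u')² ≥ (α−c)∫u². Any admissible α is ≤ 1 (rapidly oscillating u have ∫u²/∫(u')² → 0), and α = 1 would force 0 ≥ (1−c)∫u², impossible since c < 1; so 1−α > 0. By the sharp Poincaré inequality on H^1_0 of an interval of length L, ∫(u')² ≥ (π/L)²∫u² with equality for the first sine mode sin(π(x−x₀)/L) (x₀ the left endpoint), so the inequality holds for all u iff (1−α)(π/L)² ≥ α − c, i.e. α ≤ ((π/L)² + c)/((π/L)² + 1) = (1 + c(L/π)²)/(1 + (L/π)²). With (π/L)² = 1 and c = 1/2, the largest admissible constant is α = ((π/L)² + c)/((π/L)² + 1).
Simplifying, α = 3/4.


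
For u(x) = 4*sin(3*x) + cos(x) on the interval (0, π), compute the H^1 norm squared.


||u||_{H^1(0,π)}^2 = 81*π

u'(x) = -sin(x) + 12*cos(3*x).
Expand u² and (u')² and integrate term by term on (0, π), using: for integers n ≥ 1, ∫_0^π sin²(nx) dx = ∫_0^π cos²(nx) dx = π/2; for n ≠ n', ∫_0^π sin(nx)sin(n'x) dx = ∫_0^π cos(nx)cos(n'x) dx = 0; and by product-to-sum, ∫_0^π sin(nx)cos(n'x) dx = ½∫_0^π [sin((n+n')x) + sin((n−n')x)] dx, which is 0 when n+n' is even and 2n/(n²−n'²) when n+n' is odd (it need not vanish on (0, π)).
  u² squared terms: (4)²·∫sin(3x)² dx = 16·π/2 = 8*π;  (1)²·∫cos(x)² dx = 1·π/2 = π/2.
  u² cross terms: 2·(4)·(1)·∫sin(3x)·cos(x) dx = 8·(0) = 0.
  So ∫_0^π u² dx = 8*π + π/2 + 0 = 17*π/2.
  (u')² squared terms: (-1)²·∫sin(x)² dx = 1·π/2 = π/2;  (12)²·∫cos(3x)² dx = 144·π/2 = 72*π.
  (u')² cross terms: 2·(-1)·(12)·∫sin(x)·cos(3x) dx = -24·(0) = 0.
  So ∫_0^π (u')² dx = π/2 + 72*π + 0 = 145*π/2.
||u||_{H^1}^2 = (17*π/2) + (145*π/2) = 81*π.


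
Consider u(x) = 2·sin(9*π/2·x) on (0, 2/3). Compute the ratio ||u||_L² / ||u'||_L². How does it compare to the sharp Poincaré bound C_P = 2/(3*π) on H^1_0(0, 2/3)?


||u||_L² / ||u'||_L² = 2/(9*π) < C_P = 2/(3*π).

u(x) = 2·sin(9*π/2·x), so u'(x) = 9*π*cos(9*π*x/2).
Writing u(x) = A·sin(kπx/L) with A = 2 and k = 3, use ∫_0^L sin²(kπx/L) dx = L/2 and ∫_0^L cos²(kπx/L) dx = L/2.
u² = 4·sin²(9*π/2·x) and (u')² = 81*π^2·cos²(9*π/2·x), and each of sin², cos² integrates to L/2 = 1/3 over (0, 2/3).
∫_0^2/3 u² dx = 4/3, so ||u||_L² = 2*sqrt(3)/3.
∫_0^2/3 (u')² dx = 27*π^2, so ||u'||_L² = 3*sqrt(3)*π.
Ratio ||u||_L² / ||u'||_L² = 2/(9*π).
Sharp Poincaré constant on H^1_0(0, 2/3) is C_P = L/π = 2/(3*π), achieved by sin(3*π/2·x).
This is the k = 3 harmonic; the ratio L/(kπ) is strictly less than C_P = L/π, consistent with the sharp inequality ||u||_L² ≤ C_P ||u'||_L².


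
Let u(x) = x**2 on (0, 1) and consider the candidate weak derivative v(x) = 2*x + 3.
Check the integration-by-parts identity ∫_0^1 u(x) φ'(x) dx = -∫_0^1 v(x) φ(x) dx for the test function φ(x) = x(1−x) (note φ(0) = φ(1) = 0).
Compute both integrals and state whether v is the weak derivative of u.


LHS = -1/6, RHS = -2/3. No, v is not the weak derivative of u.

u(x) = x**2, classical derivative u'(x) = 2*x.
φ(x) = x(1−x), so φ'(x) = 1 - 2*x.
Note φ(0) = φ(1) = 0, so the boundary term u·φ vanishes.
LHS = ∫_0^1 u(x) φ'(x) dx = ∫_0^1 (-2*x^3 + x^2) dx. Term by term:
  ∫_0^1 -2*x^3 dx = -1/2;  ∫_0^1 x^2 dx = 1/3.
Sum: -1/2 + 1/3 = -1/6.
So LHS = -1/6.
∫_0^1 v(x) φ(x) dx = ∫_0^1 (-2*x^3 - x^2 + 3*x) dx. Term by term:
  ∫_0^1 -2*x^3 dx = -1/2;  ∫_0^1 -x^2 dx = -1/3;  ∫_0^1 3*x dx = 3/2.
Sum: -1/2 − 1/3 + 3/2 = 2/3.
So RHS = -∫_0^1 v(x) φ(x) dx = -2/3.
LHS − RHS = 1/2 ≠ 0, so the identity fails.
(For a valid weak derivative the identity must hold for EVERY test function, in particular this one. The failure shows v is NOT the weak derivative of u.)
Correct weak derivative would be u'(x) = 2*x.


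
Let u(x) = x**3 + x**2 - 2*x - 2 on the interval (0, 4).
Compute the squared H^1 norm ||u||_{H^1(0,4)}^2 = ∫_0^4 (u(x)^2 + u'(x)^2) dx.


||u||_{H^1}^2 = 530464/105

The H^1 norm (squared) on an interval (0, L) is
  ||u||_{H^1}^2 = ∫_0^L u(x)^2 dx + ∫_0^L u'(x)^2 dx.
Compute u'(x) = 3*x**2 + 2*x - 2.
Then u(x)^2 = x**6 + 2*x**5 - 3*x**4 - 8*x**3 + 8*x + 4 and u'(x)^2 = 9*x**4 + 12*x**3 - 8*x**2 - 8*x + 4.
Integrate each monomial from 0 to 4 using ∫_0^4 c·x^n dx = c·4^(n+1)/(n+1):
  ∫_0^4 u(x)^2 dx = ∫_0^4 (x^6 + 2*x^5 - 3*x^4 - 8*x^3 + 8*x + 4) dx. Term by term:
    ∫_0^4 x^6 dx = 16384/7;  ∫_0^4 2*x^5 dx = 4096/3;  ∫_0^4 -3*x^4 dx = -3072/5;
    ∫_0^4 -8*x^3 dx = -512;  ∫_0^4 8*x dx = 64;  ∫_0^4 4 dx = 16.
  Sum: 16384/7 + 4096/3 − 3072/5 − 512 + 64 + 16 = 279248/105.
  ∫_0^4 u'(x)^2 dx = ∫_0^4 (9*x^4 + 12*x^3 - 8*x^2 - 8*x + 4) dx. Term by term:
    ∫_0^4 9*x^4 dx = 9216/5;  ∫_0^4 12*x^3 dx = 768;  ∫_0^4 -8*x^2 dx = -512/3;
    ∫_0^4 -8*x dx = -64;  ∫_0^4 4 dx = 16.
  Sum: 9216/5 + 768 − 512/3 − 64 + 16 = 35888/15.
Adding: ||u||_{H^1}^2 = 279248/105 + 35888/15 = 530464/105.


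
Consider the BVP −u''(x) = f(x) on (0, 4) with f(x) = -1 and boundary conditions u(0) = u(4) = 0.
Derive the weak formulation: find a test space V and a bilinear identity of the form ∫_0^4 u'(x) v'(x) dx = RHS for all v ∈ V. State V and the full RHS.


V = H^1_0(0, 4) (so v(0) = v(4) = 0); weak form: ∫_0^4 u'v' dx = ∫_0^4 (-1) v dx for all v ∈ V.

Multiply both sides by a test function v and integrate from 0 to 4:
  ∫_0^4 −u''(x) v(x) dx = ∫_0^4 f(x) v(x) dx.
Integrate the LHS by parts once:
  ∫_0^4 −u'' v dx = −[u'(x) v(x)]_0^4 + ∫_0^4 u'(x) v'(x) dx.
Thus ∫_0^4 u'(x) v'(x) dx = ∫_0^4 f(x) v(x) dx + [u'(x) v(x)]_0^4.
Choose V so that boundary terms are either known or forced to vanish.
u is Dirichlet: u(0) = u(4) = 0. Let V = H^1_0(0, 4); then v(0) = v(4) = 0, and [u' v]_0^4 = 0.
Weak formulation: find u (satisfying any essential BC) such that ∫_0^4 u'(x) v'(x) dx = ∫_0^4 f v dx for all v ∈ V.
Substituting f(x) = -1, the right-hand side is ∫_0^4 (-1) v dx.


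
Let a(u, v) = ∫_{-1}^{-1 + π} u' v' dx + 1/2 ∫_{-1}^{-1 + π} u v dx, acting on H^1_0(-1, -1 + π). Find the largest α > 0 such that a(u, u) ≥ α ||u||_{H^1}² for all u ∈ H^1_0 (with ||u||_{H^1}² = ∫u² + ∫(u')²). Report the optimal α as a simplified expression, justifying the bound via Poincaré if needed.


α = 3/4

Coercivity of a(·,·) on H^1_0(-1, -1 + π) means a(u, u) ≥ α ||u||_{H^1}² for every u ∈ H^1_0.
The interval has length L = π, and Poincaré/coercivity depend only on L. Here a(u, u) = ∫(u')² + (1/2)·∫u².
Here 0 < c = 1/2 < 1. The condition a(u,u) ≥ α||u||_{H^1}² reads (1−α)∫(u')² ≥ (α−c)∫u². Any admissible α is ≤ 1 (rapidly oscillating u have ∫u²/∫(u')² → 0), and α = 1 would force 0 ≥ (1−c)∫u², impossible since c < 1; so 1−α > 0. By the sharp Poincaré inequality on H^1_0 of an interval of length L, ∫(u')² ≥ (π/L)²∫u² with equality for the first sine mode sin(π(x−x₀)/L) (x₀ the left endpoint), so the inequality holds for all u iff (1−α)(π/L)² ≥ α − c, i.e. α ≤ ((π/L)² + c)/((π/L)² + 1) = (1 + c(L/π)²)/(1 + (L/π)²). With (π/L)² = 1 and c = 1/2, the largest admissible constant is α = ((π/L)² + c)/((π/L)² + 1).
Simplifying, α = 3/4.


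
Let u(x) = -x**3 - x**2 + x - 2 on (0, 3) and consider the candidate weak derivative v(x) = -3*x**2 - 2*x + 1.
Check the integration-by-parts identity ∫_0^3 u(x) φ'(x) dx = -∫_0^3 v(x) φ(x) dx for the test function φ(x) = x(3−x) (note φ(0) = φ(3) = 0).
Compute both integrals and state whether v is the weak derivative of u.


LHS = 909/20, RHS = 909/20. Yes, v = u' weakly.

u(x) = -x**3 - x**2 + x - 2, classical derivative u'(x) = -3*x**2 - 2*x + 1.
φ(x) = x(3−x), so φ'(x) = 3 - 2*x.
Note φ(0) = φ(3) = 0, so the boundary term u·φ vanishes.
LHS = ∫_0^3 u(x) φ'(x) dx = ∫_0^3 (2*x^4 - x^3 - 5*x^2 + 7*x - 6) dx. Term by term:
  ∫_0^3 2*x^4 dx = 486/5;  ∫_0^3 -x^3 dx = -81/4;  ∫_0^3 -5*x^2 dx = -45;
  ∫_0^3 7*x dx = 63/2;  ∫_0^3 -6 dx = -18.
Sum: 486/5 − 81/4 − 45 + 63/2 − 18 = 909/20.
So LHS = 909/20.
∫_0^3 v(x) φ(x) dx = ∫_0^3 (3*x^4 - 7*x^3 - 7*x^2 + 3*x) dx. Term by term:
  ∫_0^3 3*x^4 dx = 729/5;  ∫_0^3 -7*x^3 dx = -567/4;  ∫_0^3 -7*x^2 dx = -63;
  ∫_0^3 3*x dx = 27/2.
Sum: 729/5 − 567/4 − 63 + 27/2 = -909/20.
So RHS = -∫_0^3 v(x) φ(x) dx = 909/20.
LHS = RHS, so the identity holds for this test φ.
Moreover u is smooth here and v(x) = u'(x) = -3*x**2 - 2*x + 1 pointwise, so the identity holds for every test function. Hence v is the weak derivative of u.


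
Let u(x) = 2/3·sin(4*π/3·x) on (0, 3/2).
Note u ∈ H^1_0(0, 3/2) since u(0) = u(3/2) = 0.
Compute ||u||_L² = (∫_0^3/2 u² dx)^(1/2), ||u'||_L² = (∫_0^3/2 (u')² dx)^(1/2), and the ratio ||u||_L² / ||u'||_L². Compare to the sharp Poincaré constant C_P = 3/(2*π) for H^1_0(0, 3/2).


||u||_L² / ||u'||_L² = 3/(4*π) < C_P = 3/(2*π).

u(x) = 2/3·sin(4*π/3·x), so u'(x) = 8*π*cos(4*π*x/3)/9.
Writing u(x) = A·sin(kπx/L) with A = 2/3 and k = 2, use ∫_0^L sin²(kπx/L) dx = L/2 and ∫_0^L cos²(kπx/L) dx = L/2.
u² = 4/9·sin²(4*π/3·x) and (u')² = 64*π^2/81·cos²(4*π/3·x), and each of sin², cos² integrates to L/2 = 3/4 over (0, 3/2).
∫_0^3/2 u² dx = 1/3, so ||u||_L² = sqrt(3)/3.
∫_0^3/2 (u')² dx = 16*π^2/27, so ||u'||_L² = 4*sqrt(3)*π/9.
Ratio ||u||_L² / ||u'||_L² = 3/(4*π).
Sharp Poincaré constant on H^1_0(0, 3/2) is C_P = L/π = 3/(2*π), achieved by sin(2*π/3·x).
This is the k = 2 harmonic; the ratio L/(kπ) is strictly less than C_P = L/π, consistent with the sharp inequality ||u||_L² ≤ C_P ||u'||_L².


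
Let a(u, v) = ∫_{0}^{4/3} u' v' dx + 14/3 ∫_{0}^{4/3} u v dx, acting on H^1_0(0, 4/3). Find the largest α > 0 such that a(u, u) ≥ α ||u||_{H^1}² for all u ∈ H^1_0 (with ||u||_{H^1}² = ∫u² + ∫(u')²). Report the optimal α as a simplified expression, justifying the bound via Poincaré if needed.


α = 1

Coercivity of a(·,·) on H^1_0(0, 4/3) means a(u, u) ≥ α ||u||_{H^1}² for every u ∈ H^1_0.
The interval has length L = 4/3, and Poincaré/coercivity depend only on L. Here a(u, u) = ∫(u')² + (14/3)·∫u².
Here c = 14/3 ≥ 1, so a(u,u) = ∫(u')² + c∫u² ≥ ∫(u')² + ∫u² = ||u||_{H^1}², i.e. α = 1 works. No larger α is possible: a(u,u) ≥ α||u||_{H^1}² means (1−α)∫(u')² ≥ (α−c)∫u², and for the modes u_n = sin(nπ(x−x₀)/L) (x₀ the left endpoint) one has ∫u_n²/∫(u_n')² = (L/(nπ))² → 0, so a(u_n,u_n)/||u_n||_{H^1}² → 1. Hence the optimal constant is α = 1.
Therefore α = 1.


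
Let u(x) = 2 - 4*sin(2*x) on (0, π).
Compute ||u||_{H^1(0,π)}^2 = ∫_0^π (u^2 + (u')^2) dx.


||u||_{H^1(0,π)}^2 = 44*π

u'(x) = -8*cos(2*x).
Expand u² and (u')² and integrate term by term on (0, π), using: for integers n ≥ 1, ∫_0^π sin²(nx) dx = ∫_0^π cos²(nx) dx = π/2; for n ≠ n', ∫_0^π sin(nx)sin(n'x) dx = ∫_0^π cos(nx)cos(n'x) dx = 0; and by product-to-sum, ∫_0^π sin(nx)cos(n'x) dx = ½∫_0^π [sin((n+n')x) + sin((n−n')x)] dx, which is 0 when n+n' is even and 2n/(n²−n'²) when n+n' is odd (it need not vanish on (0, π)). For the constant mode: ∫_0^π 1 dx = π, ∫_0^π cos(nx) dx = 0, ∫_0^π sin(nx) dx = (1−(−1)^n)/n.
  u² squared terms: (2)²·∫1 dx = 4·π = 4*π;  (-4)²·∫sin(2x)² dx = 16·π/2 = 8*π.
  u² cross terms: 2·(2)·(-4)·∫1·sin(2x) dx = -16·(0) = 0.
  So ∫_0^π u² dx = 4*π + 8*π + 0 = 12*π.
  (u')² squared terms: (-8)²·∫cos(2x)² dx = 64·π/2 = 32*π.
  So ∫_0^π (u')² dx = 32*π.
||u||_{H^1}^2 = (12*π) + (32*π) = 44*π.


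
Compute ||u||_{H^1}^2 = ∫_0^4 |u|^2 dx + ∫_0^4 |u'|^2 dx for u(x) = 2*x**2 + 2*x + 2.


||u||_{H^1}^2 = 32288/15

The H^1 norm (squared) on an interval (0, L) is
  ||u||_{H^1}^2 = ∫_0^L u(x)^2 dx + ∫_0^L u'(x)^2 dx.
Compute u'(x) = 4*x + 2.
Then u(x)^2 = 4*x**4 + 8*x**3 + 12*x**2 + 8*x + 4 and u'(x)^2 = 16*x**2 + 16*x + 4.
Integrate each monomial from 0 to 4 using ∫_0^4 c·x^n dx = c·4^(n+1)/(n+1):
  ∫_0^4 u(x)^2 dx = ∫_0^4 (4*x^4 + 8*x^3 + 12*x^2 + 8*x + 4) dx. Term by term:
    ∫_0^4 4*x^4 dx = 4096/5;  ∫_0^4 8*x^3 dx = 512;  ∫_0^4 12*x^2 dx = 256;
    ∫_0^4 8*x dx = 64;  ∫_0^4 4 dx = 16.
  Sum: 4096/5 + 512 + 256 + 64 + 16 = 8336/5.
  ∫_0^4 u'(x)^2 dx = ∫_0^4 (16*x^2 + 16*x + 4) dx. Term by term:
    ∫_0^4 16*x^2 dx = 1024/3;  ∫_0^4 16*x dx = 128;  ∫_0^4 4 dx = 16.
  Sum: 1024/3 + 128 + 16 = 1456/3.
Adding: ||u||_{H^1}^2 = 8336/5 + 1456/3 = 32288/15.


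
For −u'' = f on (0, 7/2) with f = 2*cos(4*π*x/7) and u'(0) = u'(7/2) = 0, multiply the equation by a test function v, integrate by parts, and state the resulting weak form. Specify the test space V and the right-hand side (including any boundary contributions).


V = H^1(0, 7/2) (no boundary constraint on v; u is determined up to an additive constant); weak form: ∫_0^7/2 u'v' dx = ∫_0^7/2 (2*cos(4*π*x/7)) v dx for all v ∈ V.

Multiply both sides by a test function v and integrate from 0 to 7/2:
  ∫_0^7/2 −u''(x) v(x) dx = ∫_0^7/2 f(x) v(x) dx.
Integrate the LHS by parts once:
  ∫_0^7/2 −u'' v dx = −[u'(x) v(x)]_0^7/2 + ∫_0^7/2 u'(x) v'(x) dx.
Thus ∫_0^7/2 u'(x) v'(x) dx = ∫_0^7/2 f(x) v(x) dx + [u'(x) v(x)]_0^7/2.
Choose V so that boundary terms are either known or forced to vanish.
u has homogeneous Neumann: u'(0) = u'(7/2) = 0. So [u' v]_0^7/2 = 0·v(7/2) − 0·v(0) = 0 for any v; take V = H^1(0, 7/2).
Weak formulation: find u (satisfying any essential BC) such that ∫_0^7/2 u'(x) v'(x) dx = ∫_0^7/2 f v dx for all v ∈ V (homogeneous Neumann, so boundary terms vanish).
Substituting f(x) = 2*cos(4*π*x/7), the right-hand side is ∫_0^7/2 (2*cos(4*π*x/7)) v dx.
Compatibility check (pure Neumann): taking v ≡ 1 ∈ V gives 0 = ∫_0^7/2 f dx + (0) − (0), i.e. ∫_0^7/2 f dx must equal u'(0) − u'(7/2) = 0. Indeed ∫_0^7/2 (2*cos(4*π*x/7)) dx = 0, so the data are compatible. The solution is then unique only up to an additive constant (fix it e.g. by requiring ∫_0^7/2 u dx = 0).


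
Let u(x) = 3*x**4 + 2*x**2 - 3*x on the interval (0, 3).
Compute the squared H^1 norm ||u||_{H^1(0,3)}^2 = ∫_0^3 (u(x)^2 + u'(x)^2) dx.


||u||_{H^1}^2 = 486765/7

The H^1 norm (squared) on an interval (0, L) is
  ||u||_{H^1}^2 = ∫_0^L u(x)^2 dx + ∫_0^L u'(x)^2 dx.
Compute u'(x) = 12*x**3 + 4*x - 3.
Then u(x)^2 = 9*x**8 + 12*x**6 - 18*x**5 + 4*x**4 - 12*x**3 + 9*x**2 and u'(x)^2 = 144*x**6 + 96*x**4 - 72*x**3 + 16*x**2 - 24*x + 9.
Integrate each monomial from 0 to 3 using ∫_0^3 c·x^n dx = c·3^(n+1)/(n+1):
  ∫_0^3 u(x)^2 dx = ∫_0^3 (9*x^8 + 12*x^6 - 18*x^5 + 4*x^4 - 12*x^3 + 9*x^2) dx. Term by term:
    ∫_0^3 9*x^8 dx = 19683;  ∫_0^3 12*x^6 dx = 26244/7;  ∫_0^3 -18*x^5 dx = -2187;
    ∫_0^3 4*x^4 dx = 972/5;  ∫_0^3 -12*x^3 dx = -243;  ∫_0^3 9*x^2 dx = 81.
  Sum: 19683 + 26244/7 − 2187 + 972/5 − 243 + 81 = 744714/35.
  ∫_0^3 u'(x)^2 dx = ∫_0^3 (144*x^6 + 96*x^4 - 72*x^3 + 16*x^2 - 24*x + 9) dx. Term by term:
    ∫_0^3 144*x^6 dx = 314928/7;  ∫_0^3 96*x^4 dx = 23328/5;  ∫_0^3 -72*x^3 dx = -1458;
    ∫_0^3 16*x^2 dx = 144;  ∫_0^3 -24*x dx = -108;  ∫_0^3 9 dx = 27.
  Sum: 314928/7 + 23328/5 − 1458 + 144 − 108 + 27 = 1689111/35.
Adding: ||u||_{H^1}^2 = 744714/35 + 1689111/35 = 486765/7.


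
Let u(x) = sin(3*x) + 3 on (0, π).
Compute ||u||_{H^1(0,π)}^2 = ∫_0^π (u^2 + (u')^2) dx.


||u||_{H^1(0,π)}^2 = 4 + 14*π

u'(x) = 3*cos(3*x).
Expand u² and (u')² and integrate term by term on (0, π), using: for integers n ≥ 1, ∫_0^π sin²(nx) dx = ∫_0^π cos²(nx) dx = π/2; for n ≠ n', ∫_0^π sin(nx)sin(n'x) dx = ∫_0^π cos(nx)cos(n'x) dx = 0; and by product-to-sum, ∫_0^π sin(nx)cos(n'x) dx = ½∫_0^π [sin((n+n')x) + sin((n−n')x)] dx, which is 0 when n+n' is even and 2n/(n²−n'²) when n+n' is odd (it need not vanish on (0, π)). For the constant mode: ∫_0^π 1 dx = π, ∫_0^π cos(nx) dx = 0, ∫_0^π sin(nx) dx = (1−(−1)^n)/n.
  u² squared terms: (3)²·∫1 dx = 9·π = 9*π;  (1)²·∫sin(3x)² dx = 1·π/2 = π/2.
  u² cross terms: 2·(3)·(1)·∫1·sin(3x) dx = 6·(2/3) = 4.
  So ∫_0^π u² dx = 9*π + π/2 + 4 = 4 + 19*π/2.
  (u')² squared terms: (3)²·∫cos(3x)² dx = 9·π/2 = 9*π/2.
  So ∫_0^π (u')² dx = 9*π/2.
||u||_{H^1}^2 = (4 + 19*π/2) + (9*π/2) = 4 + 14*π.


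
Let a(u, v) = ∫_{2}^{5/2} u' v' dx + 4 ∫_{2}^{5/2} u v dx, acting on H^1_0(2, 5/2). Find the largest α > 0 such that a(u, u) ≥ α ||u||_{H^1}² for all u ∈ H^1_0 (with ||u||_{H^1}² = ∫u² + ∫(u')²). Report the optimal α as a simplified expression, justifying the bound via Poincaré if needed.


α = 1

Coercivity of a(·,·) on H^1_0(2, 5/2) means a(u, u) ≥ α ||u||_{H^1}² for every u ∈ H^1_0.
The interval has length L = 1/2, and Poincaré/coercivity depend only on L. Here a(u, u) = ∫(u')² + (4)·∫u².
Here c = 4 ≥ 1, so a(u,u) = ∫(u')² + c∫u² ≥ ∫(u')² + ∫u² = ||u||_{H^1}², i.e. α = 1 works. No larger α is possible: a(u,u) ≥ α||u||_{H^1}² means (1−α)∫(u')² ≥ (α−c)∫u², and for the modes u_n = sin(nπ(x−x₀)/L) (x₀ the left endpoint) one has ∫u_n²/∫(u_n')² = (L/(nπ))² → 0, so a(u_n,u_n)/||u_n||_{H^1}² → 1. Hence the optimal constant is α = 1.
Therefore α = 1.


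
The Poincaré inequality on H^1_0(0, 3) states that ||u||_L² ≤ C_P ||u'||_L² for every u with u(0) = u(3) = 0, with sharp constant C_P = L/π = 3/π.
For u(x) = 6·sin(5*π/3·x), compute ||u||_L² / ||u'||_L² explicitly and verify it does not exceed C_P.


||u||_L² / ||u'||_L² = 3/(5*π) < C_P = 3/π.

u(x) = 6·sin(5*π/3·x), so u'(x) = 10*π*cos(5*π*x/3).
Writing u(x) = A·sin(kπx/L) with A = 6 and k = 5, use ∫_0^L sin²(kπx/L) dx = L/2 and ∫_0^L cos²(kπx/L) dx = L/2.
u² = 36·sin²(5*π/3·x) and (u')² = 100*π^2·cos²(5*π/3·x), and each of sin², cos² integrates to L/2 = 3/2 over (0, 3).
∫_0^3 u² dx = 54, so ||u||_L² = 3*sqrt(6).
∫_0^3 (u')² dx = 150*π^2, so ||u'||_L² = 5*sqrt(6)*π.
Ratio ||u||_L² / ||u'||_L² = 3/(5*π).
Sharp Poincaré constant on H^1_0(0, 3) is C_P = L/π = 3/π, achieved by sin(π/3·x).
This is the k = 5 harmonic; the ratio L/(kπ) is strictly less than C_P = L/π, consistent with the sharp inequality ||u||_L² ≤ C_P ||u'||_L².


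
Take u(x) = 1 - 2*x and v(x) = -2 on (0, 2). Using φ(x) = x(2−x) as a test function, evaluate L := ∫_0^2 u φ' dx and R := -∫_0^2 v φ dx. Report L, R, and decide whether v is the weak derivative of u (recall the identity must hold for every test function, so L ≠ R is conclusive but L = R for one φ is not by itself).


LHS = 8/3, RHS = 8/3. Yes, v = u' weakly.

u(x) = 1 - 2*x, classical derivative u'(x) = -2.
φ(x) = x(2−x), so φ'(x) = 2 - 2*x.
Note φ(0) = φ(2) = 0, so the boundary term u·φ vanishes.
LHS = ∫_0^2 u(x) φ'(x) dx = ∫_0^2 (4*x^2 - 6*x + 2) dx. Term by term:
  ∫_0^2 4*x^2 dx = 32/3;  ∫_0^2 -6*x dx = -12;  ∫_0^2 2 dx = 4.
Sum: 32/3 − 12 + 4 = 8/3.
So LHS = 8/3.
∫_0^2 v(x) φ(x) dx = ∫_0^2 (2*x^2 - 4*x) dx. Term by term:
  ∫_0^2 2*x^2 dx = 16/3;  ∫_0^2 -4*x dx = -8.
Sum: 16/3 − 8 = -8/3.
So RHS = -∫_0^2 v(x) φ(x) dx = 8/3.
LHS = RHS, so the identity holds for this test φ.
Moreover u is smooth here and v(x) = u'(x) = -2 pointwise, so the identity holds for every test function. Hence v is the weak derivative of u.


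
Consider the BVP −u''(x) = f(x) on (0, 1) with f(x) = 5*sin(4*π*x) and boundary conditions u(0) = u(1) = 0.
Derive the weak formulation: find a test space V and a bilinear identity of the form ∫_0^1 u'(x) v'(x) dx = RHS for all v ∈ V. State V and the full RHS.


V = H^1_0(0, 1) (so v(0) = v(1) = 0); weak form: ∫_0^1 u'v' dx = ∫_0^1 (5*sin(4*π*x)) v dx for all v ∈ V.

Multiply both sides by a test function v and integrate from 0 to 1:
  ∫_0^1 −u''(x) v(x) dx = ∫_0^1 f(x) v(x) dx.
Integrate the LHS by parts once:
  ∫_0^1 −u'' v dx = −[u'(x) v(x)]_0^1 + ∫_0^1 u'(x) v'(x) dx.
Thus ∫_0^1 u'(x) v'(x) dx = ∫_0^1 f(x) v(x) dx + [u'(x) v(x)]_0^1.
Choose V so that boundary terms are either known or forced to vanish.
u is Dirichlet: u(0) = u(1) = 0. Let V = H^1_0(0, 1); then v(0) = v(1) = 0, and [u' v]_0^1 = 0.
Weak formulation: find u (satisfying any essential BC) such that ∫_0^1 u'(x) v'(x) dx = ∫_0^1 f v dx for all v ∈ V.
Substituting f(x) = 5*sin(4*π*x), the right-hand side is ∫_0^1 (5*sin(4*π*x)) v dx.


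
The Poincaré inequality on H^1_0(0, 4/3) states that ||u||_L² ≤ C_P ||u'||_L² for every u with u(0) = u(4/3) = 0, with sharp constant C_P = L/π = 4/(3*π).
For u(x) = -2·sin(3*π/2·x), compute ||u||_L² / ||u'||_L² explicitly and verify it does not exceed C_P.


||u||_L² / ||u'||_L² = 2/(3*π) < C_P = 4/(3*π).

u(x) = -2·sin(3*π/2·x), so u'(x) = -3*π*cos(3*π*x/2).
Writing u(x) = A·sin(kπx/L) with A = -2 and k = 2, use ∫_0^L sin²(kπx/L) dx = L/2 and ∫_0^L cos²(kπx/L) dx = L/2.
u² = 4·sin²(3*π/2·x) and (u')² = 9*π^2·cos²(3*π/2·x), and each of sin², cos² integrates to L/2 = 2/3 over (0, 4/3).
∫_0^4/3 u² dx = 8/3, so ||u||_L² = 2*sqrt(6)/3.
∫_0^4/3 (u')² dx = 6*π^2, so ||u'||_L² = sqrt(6)*π.
Ratio ||u||_L² / ||u'||_L² = 2/(3*π).
Sharp Poincaré constant on H^1_0(0, 4/3) is C_P = L/π = 4/(3*π), achieved by sin(3*π/4·x).
This is the k = 2 harmonic; the ratio L/(kπ) is strictly less than C_P = L/π, consistent with the sharp inequality ||u||_L² ≤ C_P ||u'||_L².


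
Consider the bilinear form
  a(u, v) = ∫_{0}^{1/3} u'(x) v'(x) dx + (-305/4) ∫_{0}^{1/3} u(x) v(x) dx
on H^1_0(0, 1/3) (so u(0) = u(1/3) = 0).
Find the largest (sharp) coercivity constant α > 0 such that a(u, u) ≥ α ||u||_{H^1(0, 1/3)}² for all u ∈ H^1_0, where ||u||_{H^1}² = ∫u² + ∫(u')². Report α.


α = (-305 + 36*π^2)/(4*(1 + 9*π^2))

Coercivity of a(·,·) on H^1_0(0, 1/3) means a(u, u) ≥ α ||u||_{H^1}² for every u ∈ H^1_0.
The interval has length L = 1/3, and Poincaré/coercivity depend only on L. Here a(u, u) = ∫(u')² + (-305/4)·∫u².
Here c = -305/4 < 0 with |c| < (π/L)² = 9*π^2, so coercivity still holds. The condition a(u,u) ≥ α||u||_{H^1}² reads (1−α)∫(u')² ≥ (α−c)∫u². Any admissible α is ≤ 1 (rapidly oscillating u have ∫u²/∫(u')² → 0), and α = 1 would force 0 ≥ (1−c)∫u², impossible since c < 1; so 1−α > 0. By the sharp Poincaré inequality on H^1_0 of an interval of length L, ∫(u')² ≥ (π/L)²∫u² with equality for the first sine mode sin(π(x−x₀)/L) (x₀ the left endpoint), so the inequality holds for all u iff (1−α)(π/L)² ≥ α − c, i.e. α ≤ ((π/L)² + c)/((π/L)² + 1) = (1 + c(L/π)²)/(1 + (L/π)²). (Direct route, valid since c ≤ 0: Poincaré gives c∫u² ≥ c(L/π)²∫(u')², so a(u,u) ≥ (1 + c(L/π)²)∫(u')², while ||u||_{H^1}² ≤ (1 + (L/π)²)∫(u')²; dividing yields the same α.) With (π/L)² = 9*π^2 and c = -305/4, the largest admissible constant is α = ((π/L)² + c)/((π/L)² + 1).
Simplifying, α = (-305 + 36*π^2)/(4*(1 + 9*π^2)).


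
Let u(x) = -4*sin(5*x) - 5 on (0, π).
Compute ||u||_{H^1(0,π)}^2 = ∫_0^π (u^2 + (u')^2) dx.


||u||_{H^1(0,π)}^2 = 16 + 233*π

u'(x) = -20*cos(5*x).
Expand u² and (u')² and integrate term by term on (0, π), using: for integers n ≥ 1, ∫_0^π sin²(nx) dx = ∫_0^π cos²(nx) dx = π/2; for n ≠ n', ∫_0^π sin(nx)sin(n'x) dx = ∫_0^π cos(nx)cos(n'x) dx = 0; and by product-to-sum, ∫_0^π sin(nx)cos(n'x) dx = ½∫_0^π [sin((n+n')x) + sin((n−n')x)] dx, which is 0 when n+n' is even and 2n/(n²−n'²) when n+n' is odd (it need not vanish on (0, π)). For the constant mode: ∫_0^π 1 dx = π, ∫_0^π cos(nx) dx = 0, ∫_0^π sin(nx) dx = (1−(−1)^n)/n.
  u² squared terms: (-5)²·∫1 dx = 25·π = 25*π;  (-4)²·∫sin(5x)² dx = 16·π/2 = 8*π.
  u² cross terms: 2·(-5)·(-4)·∫1·sin(5x) dx = 40·(2/5) = 16.
  So ∫_0^π u² dx = 25*π + 8*π + 16 = 16 + 33*π.
  (u')² squared terms: (-20)²·∫cos(5x)² dx = 400·π/2 = 200*π.
  So ∫_0^π (u')² dx = 200*π.
||u||_{H^1}^2 = (16 + 33*π) + (200*π) = 16 + 233*π.


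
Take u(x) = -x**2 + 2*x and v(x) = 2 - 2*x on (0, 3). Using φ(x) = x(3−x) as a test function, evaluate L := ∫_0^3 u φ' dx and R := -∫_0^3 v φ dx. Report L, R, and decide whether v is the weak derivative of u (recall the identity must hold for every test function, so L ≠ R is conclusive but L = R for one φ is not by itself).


LHS = 9/2, RHS = 9/2. Yes, v = u' weakly.

u(x) = -x**2 + 2*x, classical derivative u'(x) = 2 - 2*x.
φ(x) = x(3−x), so φ'(x) = 3 - 2*x.
Note φ(0) = φ(3) = 0, so the boundary term u·φ vanishes.
LHS = ∫_0^3 u(x) φ'(x) dx = ∫_0^3 (2*x^3 - 7*x^2 + 6*x) dx. Term by term:
  ∫_0^3 2*x^3 dx = 81/2;  ∫_0^3 -7*x^2 dx = -63;  ∫_0^3 6*x dx = 27.
Sum: 81/2 − 63 + 27 = 9/2.
So LHS = 9/2.
∫_0^3 v(x) φ(x) dx = ∫_0^3 (2*x^3 - 8*x^2 + 6*x) dx. Term by term:
  ∫_0^3 2*x^3 dx = 81/2;  ∫_0^3 -8*x^2 dx = -72;  ∫_0^3 6*x dx = 27.
Sum: 81/2 − 72 + 27 = -9/2.
So RHS = -∫_0^3 v(x) φ(x) dx = 9/2.
LHS = RHS, so the identity holds for this test φ.
Moreover u is smooth here and v(x) = u'(x) = 2 - 2*x pointwise, so the identity holds for every test function. Hence v is the weak derivative of u.


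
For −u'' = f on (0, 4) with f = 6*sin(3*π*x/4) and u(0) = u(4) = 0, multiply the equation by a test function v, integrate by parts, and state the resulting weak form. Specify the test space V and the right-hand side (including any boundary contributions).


V = H^1_0(0, 4) (so v(0) = v(4) = 0); weak form: ∫_0^4 u'v' dx = ∫_0^4 (6*sin(3*π*x/4)) v dx for all v ∈ V.

Multiply both sides by a test function v and integrate from 0 to 4:
  ∫_0^4 −u''(x) v(x) dx = ∫_0^4 f(x) v(x) dx.
Integrate the LHS by parts once:
  ∫_0^4 −u'' v dx = −[u'(x) v(x)]_0^4 + ∫_0^4 u'(x) v'(x) dx.
Thus ∫_0^4 u'(x) v'(x) dx = ∫_0^4 f(x) v(x) dx + [u'(x) v(x)]_0^4.
Choose V so that boundary terms are either known or forced to vanish.
u is Dirichlet: u(0) = u(4) = 0. Let V = H^1_0(0, 4); then v(0) = v(4) = 0, and [u' v]_0^4 = 0.
Weak formulation: find u (satisfying any essential BC) such that ∫_0^4 u'(x) v'(x) dx = ∫_0^4 f v dx for all v ∈ V.
Substituting f(x) = 6*sin(3*π*x/4), the right-hand side is ∫_0^4 (6*sin(3*π*x/4)) v dx.


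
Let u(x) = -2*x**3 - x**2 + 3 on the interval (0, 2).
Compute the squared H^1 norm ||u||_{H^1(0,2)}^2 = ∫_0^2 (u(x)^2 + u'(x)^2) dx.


||u||_{H^1}^2 = 43394/105

The H^1 norm (squared) on an interval (0, L) is
  ||u||_{H^1}^2 = ∫_0^L u(x)^2 dx + ∫_0^L u'(x)^2 dx.
Compute u'(x) = -6*x**2 - 2*x.
Then u(x)^2 = 4*x**6 + 4*x**5 + x**4 - 12*x**3 - 6*x**2 + 9 and u'(x)^2 = 36*x**4 + 24*x**3 + 4*x**2.
Integrate each monomial from 0 to 2 using ∫_0^2 c·x^n dx = c·2^(n+1)/(n+1):
  ∫_0^2 u(x)^2 dx = ∫_0^2 (4*x^6 + 4*x^5 + x^4 - 12*x^3 - 6*x^2 + 9) dx. Term by term:
    ∫_0^2 4*x^6 dx = 512/7;  ∫_0^2 4*x^5 dx = 128/3;  ∫_0^2 x^4 dx = 32/5;
    ∫_0^2 -12*x^3 dx = -48;  ∫_0^2 -6*x^2 dx = -16;  ∫_0^2 9 dx = 18.
  Sum: 512/7 + 128/3 + 32/5 − 48 − 16 + 18 = 8002/105.
  ∫_0^2 u'(x)^2 dx = ∫_0^2 (36*x^4 + 24*x^3 + 4*x^2) dx. Term by term:
    ∫_0^2 36*x^4 dx = 1152/5;  ∫_0^2 24*x^3 dx = 96;  ∫_0^2 4*x^2 dx = 32/3.
  Sum: 1152/5 + 96 + 32/3 = 5056/15.
Adding: ||u||_{H^1}^2 = 8002/105 + 5056/15 = 43394/105.


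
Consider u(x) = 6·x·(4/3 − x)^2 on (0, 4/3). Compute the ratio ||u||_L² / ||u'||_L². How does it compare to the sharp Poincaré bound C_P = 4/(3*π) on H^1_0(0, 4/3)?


||u||_L² / ||u'||_L² = 2*sqrt(14)/21 < C_P = 4/(3*π).

u(x) = 6·x·(4/3 − x)^2, so u'(x) = 2*(x - 4/3)*(9*x - 4).
u(x) = 6·x·(4/3 − x)^2 vanishes at x = 0 and x = 4/3, so u ∈ H^1_0(0, 4/3). Differentiate via the product rule and integrate the resulting polynomials term by term.
  ∫_0^4/3 u² dx = ∫_0^4/3 (36*x^6 - 192*x^5 + 384*x^4 - 1024*x^3/3 + 1024*x^2/9) dx. Term by term:
    ∫_0^4/3 36*x^6 dx = 65536/1701;  ∫_0^4/3 -192*x^5 dx = -131072/729;  ∫_0^4/3 384*x^4 dx = 131072/405;
    ∫_0^4/3 -1024*x^3/3 dx = -65536/243;  ∫_0^4/3 1024*x^2/9 dx = 65536/729.
  Sum: 65536/1701 − 131072/729 + 131072/405 − 65536/243 + 65536/729 = 65536/25515.
  ∫_0^4/3 (u')² dx = ∫_0^4/3 (324*x^4 - 1152*x^3 + 1408*x^2 - 2048*x/3 + 1024/9) dx. Term by term:
    ∫_0^4/3 324*x^4 dx = 4096/15;  ∫_0^4/3 -1152*x^3 dx = -8192/9;  ∫_0^4/3 1408*x^2 dx = 90112/81;
    ∫_0^4/3 -2048*x/3 dx = -16384/27;  ∫_0^4/3 1024/9 dx = 4096/27.
  Sum: 4096/15 − 8192/9 + 90112/81 − 16384/27 + 4096/27 = 8192/405.
∫_0^4/3 u² dx = 65536/25515, so ||u||_L² = 256*sqrt(35)/945.
∫_0^4/3 (u')² dx = 8192/405, so ||u'||_L² = 64*sqrt(10)/45.
Ratio ||u||_L² / ||u'||_L² = 2*sqrt(14)/21.
Sharp Poincaré constant on H^1_0(0, 4/3) is C_P = L/π = 4/(3*π), achieved by sin(3*π/4·x).
A polynomial bump cannot attain the sharp Poincaré constant (only the first sine eigenfunction does), so the ratio is strictly less than C_P, consistent with ||u||_L² ≤ C_P ||u'||_L².


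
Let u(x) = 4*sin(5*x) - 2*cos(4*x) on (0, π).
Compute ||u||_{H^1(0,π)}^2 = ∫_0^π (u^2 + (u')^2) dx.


||u||_{H^1(0,π)}^2 = -2720/9 + 242*π

u'(x) = 8*sin(4*x) + 20*cos(5*x).
Expand u² and (u')² and integrate term by term on (0, π), using: for integers n ≥ 1, ∫_0^π sin²(nx) dx = ∫_0^π cos²(nx) dx = π/2; for n ≠ n', ∫_0^π sin(nx)sin(n'x) dx = ∫_0^π cos(nx)cos(n'x) dx = 0; and by product-to-sum, ∫_0^π sin(nx)cos(n'x) dx = ½∫_0^π [sin((n+n')x) + sin((n−n')x)] dx, which is 0 when n+n' is even and 2n/(n²−n'²) when n+n' is odd (it need not vanish on (0, π)).
  u² squared terms: (-2)²·∫cos(4x)² dx = 4·π/2 = 2*π;  (4)²·∫sin(5x)² dx = 16·π/2 = 8*π.
  u² cross terms: 2·(-2)·(4)·∫cos(4x)·sin(5x) dx = -16·(10/9) = -160/9.
  So ∫_0^π u² dx = 2*π + 8*π − 160/9 = -160/9 + 10*π.
  (u')² squared terms: (8)²·∫sin(4x)² dx = 64·π/2 = 32*π;  (20)²·∫cos(5x)² dx = 400·π/2 = 200*π.
  (u')² cross terms: 2·(8)·(20)·∫sin(4x)·cos(5x) dx = 320·(-8/9) = -2560/9.
  So ∫_0^π (u')² dx = 32*π + 200*π − 2560/9 = -2560/9 + 232*π.
||u||_{H^1}^2 = (-160/9 + 10*π) + (-2560/9 + 232*π) = -2720/9 + 242*π.


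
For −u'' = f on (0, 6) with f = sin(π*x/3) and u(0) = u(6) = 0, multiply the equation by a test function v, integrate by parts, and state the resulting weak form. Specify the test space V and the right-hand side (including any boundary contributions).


V = H^1_0(0, 6) (so v(0) = v(6) = 0); weak form: ∫_0^6 u'v' dx = ∫_0^6 (sin(π*x/3)) v dx for all v ∈ V.

Multiply both sides by a test function v and integrate from 0 to 6:
  ∫_0^6 −u''(x) v(x) dx = ∫_0^6 f(x) v(x) dx.
Integrate the LHS by parts once:
  ∫_0^6 −u'' v dx = −[u'(x) v(x)]_0^6 + ∫_0^6 u'(x) v'(x) dx.
Thus ∫_0^6 u'(x) v'(x) dx = ∫_0^6 f(x) v(x) dx + [u'(x) v(x)]_0^6.
Choose V so that boundary terms are either known or forced to vanish.
u is Dirichlet: u(0) = u(6) = 0. Let V = H^1_0(0, 6); then v(0) = v(6) = 0, and [u' v]_0^6 = 0.
Weak formulation: find u (satisfying any essential BC) such that ∫_0^6 u'(x) v'(x) dx = ∫_0^6 f v dx for all v ∈ V.
Substituting f(x) = sin(π*x/3), the right-hand side is ∫_0^6 (sin(π*x/3)) v dx.


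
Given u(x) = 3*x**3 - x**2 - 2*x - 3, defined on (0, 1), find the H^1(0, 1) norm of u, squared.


||u||_{H^1}^2 = 733/42

The H^1 norm (squared) on an interval (0, L) is
  ||u||_{H^1}^2 = ∫_0^L u(x)^2 dx + ∫_0^L u'(x)^2 dx.
Compute u'(x) = 9*x**2 - 2*x - 2.
Then u(x)^2 = 9*x**6 - 6*x**5 - 11*x**4 - 14*x**3 + 10*x**2 + 12*x + 9 and u'(x)^2 = 81*x**4 - 36*x**3 - 32*x**2 + 8*x + 4.
Integrate each monomial from 0 to 1 using ∫_0^1 c·x^n dx = c·1^(n+1)/(n+1):
  ∫_0^1 u(x)^2 dx = ∫_0^1 (9*x^6 - 6*x^5 - 11*x^4 - 14*x^3 + 10*x^2 + 12*x + 9) dx. Term by term:
    ∫_0^1 9*x^6 dx = 9/7;  ∫_0^1 -6*x^5 dx = -1;  ∫_0^1 -11*x^4 dx = -11/5;
    ∫_0^1 -14*x^3 dx = -7/2;  ∫_0^1 10*x^2 dx = 10/3;  ∫_0^1 12*x dx = 6;
    ∫_0^1 9 dx = 9.
  Sum: 9/7 − 1 − 11/5 − 7/2 + 10/3 + 6 + 9 = 2713/210.
  ∫_0^1 u'(x)^2 dx = ∫_0^1 (81*x^4 - 36*x^3 - 32*x^2 + 8*x + 4) dx. Term by term:
    ∫_0^1 81*x^4 dx = 81/5;  ∫_0^1 -36*x^3 dx = -9;  ∫_0^1 -32*x^2 dx = -32/3;
    ∫_0^1 8*x dx = 4;  ∫_0^1 4 dx = 4.
  Sum: 81/5 − 9 − 32/3 + 4 + 4 = 68/15.
Adding: ||u||_{H^1}^2 = 2713/210 + 68/15 = 733/42.


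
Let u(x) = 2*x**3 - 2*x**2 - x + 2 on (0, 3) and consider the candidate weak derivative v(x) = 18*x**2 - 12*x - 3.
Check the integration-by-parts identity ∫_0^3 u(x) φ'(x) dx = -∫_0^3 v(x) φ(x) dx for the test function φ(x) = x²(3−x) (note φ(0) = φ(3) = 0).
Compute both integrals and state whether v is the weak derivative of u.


LHS = -1809/20, RHS = -5427/20. No, v is not the weak derivative of u.

u(x) = 2*x**3 - 2*x**2 - x + 2, classical derivative u'(x) = 6*x**2 - 4*x - 1.
φ(x) = x²(3−x), so φ'(x) = 3*x*(2 - x).
Note φ(0) = φ(3) = 0, so the boundary term u·φ vanishes.
LHS = ∫_0^3 u(x) φ'(x) dx = ∫_0^3 (-6*x^5 + 18*x^4 - 9*x^3 - 12*x^2 + 12*x) dx. Term by term:
  ∫_0^3 -6*x^5 dx = -729;  ∫_0^3 18*x^4 dx = 4374/5;  ∫_0^3 -9*x^3 dx = -729/4;
  ∫_0^3 -12*x^2 dx = -108;  ∫_0^3 12*x dx = 54.
Sum: -729 + 4374/5 − 729/4 − 108 + 54 = -1809/20.
So LHS = -1809/20.
∫_0^3 v(x) φ(x) dx = ∫_0^3 (-18*x^5 + 66*x^4 - 33*x^3 - 9*x^2) dx. Term by term:
  ∫_0^3 -18*x^5 dx = -2187;  ∫_0^3 66*x^4 dx = 16038/5;  ∫_0^3 -33*x^3 dx = -2673/4;
  ∫_0^3 -9*x^2 dx = -81.
Sum: -2187 + 16038/5 − 2673/4 − 81 = 5427/20.
So RHS = -∫_0^3 v(x) φ(x) dx = -5427/20.
LHS − RHS = 1809/10 ≠ 0, so the identity fails.
(For a valid weak derivative the identity must hold for EVERY test function, in particular this one. The failure shows v is NOT the weak derivative of u.)
Correct weak derivative would be u'(x) = 6*x**2 - 4*x - 1.


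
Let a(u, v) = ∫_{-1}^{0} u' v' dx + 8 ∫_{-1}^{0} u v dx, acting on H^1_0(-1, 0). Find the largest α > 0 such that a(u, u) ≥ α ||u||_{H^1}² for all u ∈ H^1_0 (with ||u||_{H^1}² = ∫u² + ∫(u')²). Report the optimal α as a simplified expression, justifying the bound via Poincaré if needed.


α = 1

Coercivity of a(·,·) on H^1_0(-1, 0) means a(u, u) ≥ α ||u||_{H^1}² for every u ∈ H^1_0.
The interval has length L = 1, and Poincaré/coercivity depend only on L. Here a(u, u) = ∫(u')² + (8)·∫u².
Here c = 8 ≥ 1, so a(u,u) = ∫(u')² + c∫u² ≥ ∫(u')² + ∫u² = ||u||_{H^1}², i.e. α = 1 works. No larger α is possible: a(u,u) ≥ α||u||_{H^1}² means (1−α)∫(u')² ≥ (α−c)∫u², and for the modes u_n = sin(nπ(x−x₀)/L) (x₀ the left endpoint) one has ∫u_n²/∫(u_n')² = (L/(nπ))² → 0, so a(u_n,u_n)/||u_n||_{H^1}² → 1. Hence the optimal constant is α = 1.
Therefore α = 1.


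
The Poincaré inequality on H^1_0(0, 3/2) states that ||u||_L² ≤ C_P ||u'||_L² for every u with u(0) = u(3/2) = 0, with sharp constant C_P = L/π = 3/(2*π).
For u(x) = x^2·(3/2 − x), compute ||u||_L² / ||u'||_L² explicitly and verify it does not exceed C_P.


||u||_L² / ||u'||_L² = 3*sqrt(14)/28 < C_P = 3/(2*π).

u(x) = x^2·(3/2 − x), so u'(x) = 3*x*(1 - x).
u(x) = x^2·(3/2 − x) vanishes at x = 0 and x = 3/2, so u ∈ H^1_0(0, 3/2). Differentiate via the product rule and integrate the resulting polynomials term by term.
  ∫_0^3/2 u² dx = ∫_0^3/2 (x^6 - 3*x^5 + 9*x^4/4) dx. Term by term:
    ∫_0^3/2 x^6 dx = 2187/896;  ∫_0^3/2 -3*x^5 dx = -729/128;  ∫_0^3/2 9*x^4/4 dx = 2187/640.
  Sum: 2187/896 − 729/128 + 2187/640 = 729/4480.
  ∫_0^3/2 (u')² dx = ∫_0^3/2 (9*x^4 - 18*x^3 + 9*x^2) dx. Term by term:
    ∫_0^3/2 9*x^4 dx = 2187/160;  ∫_0^3/2 -18*x^3 dx = -729/32;  ∫_0^3/2 9*x^2 dx = 81/8.
  Sum: 2187/160 − 729/32 + 81/8 = 81/80.
∫_0^3/2 u² dx = 729/4480, so ||u||_L² = 27*sqrt(70)/560.
∫_0^3/2 (u')² dx = 81/80, so ||u'||_L² = 9*sqrt(5)/20.
Ratio ||u||_L² / ||u'||_L² = 3*sqrt(14)/28.
Sharp Poincaré constant on H^1_0(0, 3/2) is C_P = L/π = 3/(2*π), achieved by sin(2*π/3·x).
A polynomial bump cannot attain the sharp Poincaré constant (only the first sine eigenfunction does), so the ratio is strictly less than C_P, consistent with ||u||_L² ≤ C_P ||u'||_L².


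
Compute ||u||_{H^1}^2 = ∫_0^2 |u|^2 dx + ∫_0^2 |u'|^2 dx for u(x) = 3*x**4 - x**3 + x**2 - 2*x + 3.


||u||_{H^1}^2 = 17158/7

The H^1 norm (squared) on an interval (0, L) is
  ||u||_{H^1}^2 = ∫_0^L u(x)^2 dx + ∫_0^L u'(x)^2 dx.
Compute u'(x) = 12*x**3 - 3*x**2 + 2*x - 2.
Then u(x)^2 = 9*x**8 - 6*x**7 + 7*x**6 - 14*x**5 + 23*x**4 - 10*x**3 + 10*x**2 - 12*x + 9 and u'(x)^2 = 144*x**6 - 72*x**5 + 57*x**4 - 60*x**3 + 16*x**2 - 8*x + 4.
Integrate each monomial from 0 to 2 using ∫_0^2 c·x^n dx = c·2^(n+1)/(n+1):
  ∫_0^2 u(x)^2 dx = ∫_0^2 (9*x^8 - 6*x^7 + 7*x^6 - 14*x^5 + 23*x^4 - 10*x^3 + 10*x^2 - 12*x + 9) dx. Term by term:
    ∫_0^2 9*x^8 dx = 512;  ∫_0^2 -6*x^7 dx = -192;  ∫_0^2 7*x^6 dx = 128;
    ∫_0^2 -14*x^5 dx = -448/3;  ∫_0^2 23*x^4 dx = 736/5;  ∫_0^2 -10*x^3 dx = -40;
    ∫_0^2 10*x^2 dx = 80/3;  ∫_0^2 -12*x dx = -24;  ∫_0^2 9 dx = 18.
  Sum: 512 − 192 + 128 − 448/3 + 736/5 − 40 + 80/3 − 24 + 18 = 6398/15.
  ∫_0^2 u'(x)^2 dx = ∫_0^2 (144*x^6 - 72*x^5 + 57*x^4 - 60*x^3 + 16*x^2 - 8*x + 4) dx. Term by term:
    ∫_0^2 144*x^6 dx = 18432/7;  ∫_0^2 -72*x^5 dx = -768;  ∫_0^2 57*x^4 dx = 1824/5;
    ∫_0^2 -60*x^3 dx = -240;  ∫_0^2 16*x^2 dx = 128/3;  ∫_0^2 -8*x dx = -16;
    ∫_0^2 4 dx = 8.
  Sum: 18432/7 − 768 + 1824/5 − 240 + 128/3 − 16 + 8 = 212584/105.
Adding: ||u||_{H^1}^2 = 6398/15 + 212584/105 = 17158/7.
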